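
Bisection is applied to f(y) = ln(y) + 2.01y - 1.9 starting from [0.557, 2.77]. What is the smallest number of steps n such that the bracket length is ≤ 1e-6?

Initial width b − a = 2.77 − 0.557 = 2.213000.
After n steps the width is (b−a)/2^n; need (b−a)/2^n ≤ 1e-6.
So n ≥ log₂(2.213000/1e-6) = log₂(2213000.0000) ≈ 21.0776.
Hence n = 22.

22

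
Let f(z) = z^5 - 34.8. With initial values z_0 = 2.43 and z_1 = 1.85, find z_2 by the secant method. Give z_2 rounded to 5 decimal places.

f(z_0) = 49.928861, f(z_1) = -13.130013
z_2 = 1.850000 - (-13.130013)·(1.850000 - 2.430000)/(-13.130013 - (49.928861)) = 1.970767; f(z_2) = -5.071294

1.97077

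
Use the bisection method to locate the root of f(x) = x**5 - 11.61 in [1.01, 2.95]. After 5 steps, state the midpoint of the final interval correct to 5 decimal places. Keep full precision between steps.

f(1.010000) = -10.558990, f(2.950000) = 211.803843 (opposite signs)
step 1: m = 1.980000, f(m) = 18.821682 > 0 → root in [1.010000, 1.980000]
step 2: m = 1.495000, f(m) = -4.141972 < 0 → root in [1.495000, 1.980000]
step 3: m = 1.737500, f(m) = 4.225219 > 0 → root in [1.495000, 1.737500]
step 4: m = 1.616250, f(m) = -0.580834 < 0 → root in [1.616250, 1.737500]
step 5: m = 1.676875, f(m) = 1.648777 > 0 → root in [1.616250, 1.676875]
Midpoint of [1.616250, 1.676875] = 1.646562

1.64656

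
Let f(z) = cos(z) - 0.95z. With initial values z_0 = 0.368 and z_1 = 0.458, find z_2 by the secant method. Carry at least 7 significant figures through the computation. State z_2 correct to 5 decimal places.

f(z_0) = 0.583449, f(z_1) = 0.461839
z_2 = 0.458000 - (0.461839)·(0.458000 - 0.368000)/(0.461839 - (0.583449)) = 0.799793; f(z_2) = -0.062948

0.79979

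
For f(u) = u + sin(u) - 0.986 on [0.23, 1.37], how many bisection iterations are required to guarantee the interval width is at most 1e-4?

Initial width b − a = 1.37 − 0.23 = 1.140000.
After n steps the width is (b−a)/2^n; need (b−a)/2^n ≤ 1e-4.
So n ≥ log₂(1.140000/1e-4) = log₂(11400.0000) ≈ 13.4767.
Hence n = 14.

14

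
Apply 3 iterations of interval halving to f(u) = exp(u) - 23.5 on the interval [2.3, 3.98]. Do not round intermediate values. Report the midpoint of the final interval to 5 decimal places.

3.24500

f(2.300000) = -13.525818, f(3.980000) = 30.017034 (opposite signs)
step 1: m = 3.140000, f(m) = -0.396133 < 0 → root in [3.140000, 3.980000]
step 2: m = 3.560000, f(m) = 11.663197 > 0 → root in [3.140000, 3.560000]
step 3: m = 3.350000, f(m) = 5.002734 > 0 → root in [3.140000, 3.350000]
Midpoint of [3.140000, 3.350000] = 3.245000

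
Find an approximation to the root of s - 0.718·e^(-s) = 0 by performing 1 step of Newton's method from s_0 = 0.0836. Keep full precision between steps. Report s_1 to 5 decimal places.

Newton update: s ← s − f(s)/f'(s).
f'(s) = 1 + 0.718·e^(-s)
s_0 = 0.083600: f = -0.576816, f' = 1.660416 → s_1 = 0.083600 - (-0.576816)/(1.660416) = 0.430992

0.43099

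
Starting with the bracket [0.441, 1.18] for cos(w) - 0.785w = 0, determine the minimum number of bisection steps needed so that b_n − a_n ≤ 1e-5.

17

Initial width b − a = 1.18 − 0.441 = 0.739000.
After n steps the width is (b−a)/2^n; need (b−a)/2^n ≤ 1e-5.
So n ≥ log₂(0.739000/1e-5) = log₂(73900.0000) ≈ 16.1733.
Hence n = 17.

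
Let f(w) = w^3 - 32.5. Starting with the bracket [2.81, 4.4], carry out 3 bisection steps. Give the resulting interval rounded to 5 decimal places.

f(2.810000) = -10.311959, f(4.400000) = 52.684000 (opposite signs)
step 1: m = 3.605000, f(m) = 14.350670 > 0 → root in [2.810000, 3.605000]
step 2: m = 3.207500, f(m) = 0.498940 > 0 → root in [2.810000, 3.207500]
step 3: m = 3.008750, f(m) = -5.263060 < 0 → root in [3.008750, 3.207500]

[3.00875, 3.20750]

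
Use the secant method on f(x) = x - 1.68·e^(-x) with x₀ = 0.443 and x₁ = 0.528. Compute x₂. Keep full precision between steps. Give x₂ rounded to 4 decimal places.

f(x_0) = -0.635740, f(x_1) = -0.462836
x_2 = 0.528000 - (-0.462836)·(0.528000 - 0.443000)/(-0.462836 - (-0.635740)) = 0.755531; f(x_2) = -0.033667

0.7555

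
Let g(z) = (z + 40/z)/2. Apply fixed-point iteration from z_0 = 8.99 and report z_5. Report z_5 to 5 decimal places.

6.32456

z_1 = g(8.990000) = 6.719694
z_2 = g(6.719694) = 6.336173
z_3 = g(6.336173) = 6.324566
z_4 = g(6.324566) = 6.324555
z_5 = g(6.324555) = 6.324555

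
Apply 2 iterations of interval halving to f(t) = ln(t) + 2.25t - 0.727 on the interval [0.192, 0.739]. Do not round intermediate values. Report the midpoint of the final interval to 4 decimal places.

f(0.192000) = -1.945260, f(0.739000) = 0.633293 (opposite signs)
step 1: m = 0.465500, f(m) = -0.444268 < 0 → root in [0.465500, 0.739000]
step 2: m = 0.602250, f(m) = 0.120980 > 0 → root in [0.465500, 0.602250]
Midpoint of [0.465500, 0.602250] = 0.533875

0.5339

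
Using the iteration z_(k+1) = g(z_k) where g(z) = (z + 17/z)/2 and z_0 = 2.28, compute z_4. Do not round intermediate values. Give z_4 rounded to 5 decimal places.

z_1 = g(2.280000) = 4.868070
z_2 = g(4.868070) = 4.180107
z_3 = g(4.180107) = 4.123494
z_4 = g(4.123494) = 4.123106

4.12311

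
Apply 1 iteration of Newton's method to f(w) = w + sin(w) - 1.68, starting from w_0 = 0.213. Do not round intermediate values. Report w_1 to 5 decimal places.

f'(w) = 1 + cos(w)
w_0 = 0.213000: f = -1.255607, f' = 1.977401 → w_1 = 0.213000 - (-1.255607)/(1.977401) = 0.847978

0.84798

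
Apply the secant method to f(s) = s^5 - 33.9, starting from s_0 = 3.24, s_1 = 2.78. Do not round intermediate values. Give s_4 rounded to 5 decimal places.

2.08855

Secant update: s_(k+1) = s_k − f(s_k)·(s_k − s_(k-1))/(f(s_k) − f(s_(k-1))).
f(s_0) = 323.146723, f(s_1) = 132.144303
s_2 = 2.780000 - (132.144303)·(2.780000 - 3.240000)/(132.144303 - (323.146723)) = 2.461751; f(s_2) = 56.510815
s_3 = 2.461751 - (56.510815)·(2.461751 - 2.780000)/(56.510815 - (132.144303)) = 2.223966; f(s_3) = 20.505180
s_4 = 2.223966 - (20.505180)·(2.223966 - 2.461751)/(20.505180 - (56.510815)) = 2.088547; f(s_4) = 5.839400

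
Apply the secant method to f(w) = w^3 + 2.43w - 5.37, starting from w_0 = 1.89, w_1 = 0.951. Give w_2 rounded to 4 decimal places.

1.2036

f(w_0) = 5.973969, f(w_1) = -2.198985
w_2 = 0.951000 - (-2.198985)·(0.951000 - 1.890000)/(-2.198985 - (5.973969)) = 1.203644; f(w_2) = -0.701356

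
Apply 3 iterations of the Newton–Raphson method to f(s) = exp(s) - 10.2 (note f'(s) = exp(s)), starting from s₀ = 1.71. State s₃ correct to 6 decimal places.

Newton update: s ← s − f(s)/f'(s).
s_0 = 1.710000: f = -4.671039, f' = 5.528961 → s_1 = 1.710000 - (-4.671039)/(5.528961) = 2.554831
s_1 = 2.554831: f = 2.669126, f' = 12.869126 → s_2 = 2.554831 - (2.669126)/(12.869126) = 2.347426
s_2 = 2.347426: f = 0.258612, f' = 10.458612 → s_3 = 2.347426 - (0.258612)/(10.458612) = 2.322699

2.322699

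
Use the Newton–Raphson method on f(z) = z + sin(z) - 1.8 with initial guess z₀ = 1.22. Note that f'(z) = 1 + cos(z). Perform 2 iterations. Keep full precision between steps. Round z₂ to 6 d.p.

Newton update: z ← z − f(z)/f'(z).
z_0 = 1.220000: f = 0.359099, f' = 1.343646 → z_1 = 1.220000 - (0.359099)/(1.343646) = 0.952743
z_1 = 0.952743: f = -0.032250, f' = 1.579450 → z_2 = 0.952743 - (-0.032250)/(1.579450) = 0.973161

0.973161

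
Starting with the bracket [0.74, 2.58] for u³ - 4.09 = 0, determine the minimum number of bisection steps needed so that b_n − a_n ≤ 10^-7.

25

Initial width b − a = 2.58 − 0.74 = 1.840000.
After n steps the width is (b−a)/2^n; need (b−a)/2^n ≤ 10^-7.
So n ≥ log₂(1.840000/10^-7) = log₂(18400000.0000) ≈ 24.1332.
Hence n = 25.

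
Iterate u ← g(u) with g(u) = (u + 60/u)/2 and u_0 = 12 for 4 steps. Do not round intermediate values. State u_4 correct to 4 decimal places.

7.7460

u_1 = g(12.000000) = 8.500000
u_2 = g(8.500000) = 7.779412
u_3 = g(7.779412) = 7.746039
u_4 = g(7.746039) = 7.745967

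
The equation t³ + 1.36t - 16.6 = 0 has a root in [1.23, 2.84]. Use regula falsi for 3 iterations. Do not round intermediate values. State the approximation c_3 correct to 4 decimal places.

f(1.230000) = -13.066333, f(2.840000) = 10.168704
step 1: c = 2.135391, f(c) = -3.958708 < 0 → new bracket [2.135391, 2.840000]
step 2: c = 2.332833, f(c) = -0.731816 < 0 → new bracket [2.332833, 2.840000]
step 3: c = 2.366882, f(c) = -0.121459 < 0 → new bracket [2.366882, 2.840000]

2.3669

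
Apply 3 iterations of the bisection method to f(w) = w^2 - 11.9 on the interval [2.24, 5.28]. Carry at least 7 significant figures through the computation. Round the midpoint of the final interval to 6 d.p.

3.570000

f(2.240000) = -6.882400, f(5.280000) = 15.978400 (opposite signs)
step 1: m = 3.760000, f(m) = 2.237600 > 0 → root in [2.240000, 3.760000]
step 2: m = 3.000000, f(m) = -2.900000 < 0 → root in [3.000000, 3.760000]
step 3: m = 3.380000, f(m) = -0.475600 < 0 → root in [3.380000, 3.760000]
Midpoint of [3.380000, 3.760000] = 3.570000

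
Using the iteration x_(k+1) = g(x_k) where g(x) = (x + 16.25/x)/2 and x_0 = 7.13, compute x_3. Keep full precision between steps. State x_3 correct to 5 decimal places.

4.03141

x_1 = g(7.130000) = 4.704551
x_2 = g(4.704551) = 4.079327
x_3 = g(4.079327) = 4.031414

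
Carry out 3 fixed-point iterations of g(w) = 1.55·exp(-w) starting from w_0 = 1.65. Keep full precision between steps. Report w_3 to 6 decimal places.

w_1 = g(1.650000) = 0.297677
w_2 = g(0.297677) = 1.150938
w_3 = g(1.150938) = 0.490327

0.490327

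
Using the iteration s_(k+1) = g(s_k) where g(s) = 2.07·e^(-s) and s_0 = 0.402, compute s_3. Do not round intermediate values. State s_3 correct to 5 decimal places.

s_1 = g(0.402000) = 1.384790
s_2 = g(1.384790) = 0.518279
s_3 = g(0.518279) = 1.232777

1.23278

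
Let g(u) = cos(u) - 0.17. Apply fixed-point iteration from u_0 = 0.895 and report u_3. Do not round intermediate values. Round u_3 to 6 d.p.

0.576485

u_1 = g(0.895000) = 0.455519
u_2 = g(0.455519) = 0.728033
u_3 = g(0.728033) = 0.576485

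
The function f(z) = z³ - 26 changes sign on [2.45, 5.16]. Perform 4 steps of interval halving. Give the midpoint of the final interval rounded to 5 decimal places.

3.04281

f(2.450000) = -11.293875, f(5.160000) = 111.388096 (opposite signs)
step 1: m = 3.805000, f(m) = 29.088885 > 0 → root in [2.450000, 3.805000]
step 2: m = 3.127500, f(m) = 4.590879 > 0 → root in [2.450000, 3.127500]
step 3: m = 2.788750, f(m) = -4.311538 < 0 → root in [2.788750, 3.127500]
step 4: m = 2.958125, f(m) = -0.114917 < 0 → root in [2.958125, 3.127500]
Midpoint of [2.958125, 3.127500] = 3.042813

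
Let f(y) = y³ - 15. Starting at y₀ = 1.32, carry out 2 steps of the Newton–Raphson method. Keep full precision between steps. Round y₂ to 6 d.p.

2.855367

Newton update: y ← y − f(y)/f'(y).
f'(y) = 3y²
y_0 = 1.320000: f = -12.700032, f' = 5.227200 → y_1 = 1.320000 - (-12.700032)/(5.227200) = 3.749605
y_1 = 3.749605: f = 37.717719, f' = 42.178616 → y_2 = 3.749605 - (37.717719)/(42.178616) = 2.855367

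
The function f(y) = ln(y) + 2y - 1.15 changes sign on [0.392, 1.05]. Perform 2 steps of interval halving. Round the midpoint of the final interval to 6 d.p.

0.803250

f(0.392000) = -1.302493, f(1.050000) = 0.998790 (opposite signs)
step 1: m = 0.721000, f(m) = -0.035116 < 0 → root in [0.721000, 1.050000]
step 2: m = 0.885500, f(m) = 0.499397 > 0 → root in [0.721000, 0.885500]
Midpoint of [0.721000, 0.885500] = 0.803250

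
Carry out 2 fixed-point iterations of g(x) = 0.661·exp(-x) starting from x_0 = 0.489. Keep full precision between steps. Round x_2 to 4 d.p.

x_1 = g(0.489000) = 0.405351
x_2 = g(0.405351) = 0.440717

0.4407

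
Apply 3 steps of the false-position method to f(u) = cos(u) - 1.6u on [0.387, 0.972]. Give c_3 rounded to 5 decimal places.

0.53696

False-position update: c = (a·f(b) − b·f(a))/(f(b) − f(a)); replace the endpoint whose sign matches f(c).
f(0.387000) = 0.306845, f(0.972000) = -0.991551
step 1: c = 0.525251, f(c) = 0.024797 > 0 → new bracket [0.525251, 0.972000]
step 2: c = 0.536151, f(c) = 0.001840 > 0 → new bracket [0.536151, 0.972000]
step 3: c = 0.536958, f(c) = 0.000136 > 0 → new bracket [0.536958, 0.972000]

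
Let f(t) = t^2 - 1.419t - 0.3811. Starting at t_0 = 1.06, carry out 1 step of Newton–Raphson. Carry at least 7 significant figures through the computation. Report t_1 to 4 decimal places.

2.1465

Newton update: t ← t − f(t)/f'(t).
f'(t) = 2t - 1.419
t_0 = 1.060000: f = -0.761640, f' = 0.701000 → t_1 = 1.060000 - (-0.761640)/(0.701000) = 2.146505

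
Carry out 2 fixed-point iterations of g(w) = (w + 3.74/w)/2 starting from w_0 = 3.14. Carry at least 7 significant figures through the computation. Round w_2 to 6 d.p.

w_1 = g(3.140000) = 2.165541
w_2 = g(2.165541) = 1.946296

1.946296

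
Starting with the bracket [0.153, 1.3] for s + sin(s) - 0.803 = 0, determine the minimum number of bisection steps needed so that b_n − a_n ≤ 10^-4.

Initial width b − a = 1.3 − 0.153 = 1.147000.
After n steps the width is (b−a)/2^n; need (b−a)/2^n ≤ 10^-4.
So n ≥ log₂(1.147000/10^-4) = log₂(11470.0000) ≈ 13.4856.
Hence n = 14.

14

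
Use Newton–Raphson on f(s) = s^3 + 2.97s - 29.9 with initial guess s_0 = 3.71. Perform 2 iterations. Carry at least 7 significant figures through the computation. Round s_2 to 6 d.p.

Newton update: s ← s − f(s)/f'(s).
f'(s) = 3s^2 + 2.97
s_0 = 3.710000: f = 32.183511, f' = 44.262300 → s_1 = 3.710000 - (32.183511)/(44.262300) = 2.982891
s_1 = 2.982891: f = 5.499877, f' = 29.662918 → s_2 = 2.982891 - (5.499877)/(29.662918) = 2.797479

2.797479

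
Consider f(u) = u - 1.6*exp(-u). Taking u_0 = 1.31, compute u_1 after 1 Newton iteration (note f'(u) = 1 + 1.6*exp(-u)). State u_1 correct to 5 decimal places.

u_0 = 1.310000: f = 0.878288, f' = 1.431712 → u_1 = 1.310000 - (0.878288)/(1.431712) = 0.696547

0.69655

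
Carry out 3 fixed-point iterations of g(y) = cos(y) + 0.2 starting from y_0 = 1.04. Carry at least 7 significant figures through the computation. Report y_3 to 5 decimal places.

0.77285

y_1 = g(1.040000) = 0.706220
y_2 = g(0.706220) = 0.960820
y_3 = g(0.960820) = 0.772848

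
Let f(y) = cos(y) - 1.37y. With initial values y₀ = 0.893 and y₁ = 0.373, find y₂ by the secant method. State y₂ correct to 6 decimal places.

Secant update: y_(k+1) = y_k − f(y_k)·(y_k − y_(k-1))/(f(y_k) − f(y_(k-1))).
f(y_0) = -0.596332, f(y_1) = 0.420228
y_2 = 0.373000 - (0.420228)·(0.373000 - 0.893000)/(0.420228 - (-0.596332)) = 0.587959; f(y_2) = 0.026571

0.587959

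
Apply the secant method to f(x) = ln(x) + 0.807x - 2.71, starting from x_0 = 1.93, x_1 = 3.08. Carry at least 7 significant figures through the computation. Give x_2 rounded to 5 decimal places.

Secant update: x_(k+1) = x_k − f(x_k)·(x_k − x_(k-1))/(f(x_k) − f(x_(k-1))).
f(x_0) = -0.494970, f(x_1) = 0.900490
x_2 = 3.080000 - (0.900490)·(3.080000 - 1.930000)/(0.900490 - (-0.494970)) = 2.337905; f(x_2) = 0.025945

2.33791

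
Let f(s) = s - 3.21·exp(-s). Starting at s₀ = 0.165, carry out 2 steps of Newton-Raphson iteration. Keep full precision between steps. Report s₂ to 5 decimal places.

f'(s) = 1 + 3.21·exp(-s)
s_0 = 0.165000: f = -2.556739, f' = 3.721739 → s_1 = 0.165000 - (-2.556739)/(3.721739) = 0.851974
s_1 = 0.851974: f = -0.517322, f' = 2.369296 → s_2 = 0.851974 - (-0.517322)/(2.369296) = 1.070318

1.07032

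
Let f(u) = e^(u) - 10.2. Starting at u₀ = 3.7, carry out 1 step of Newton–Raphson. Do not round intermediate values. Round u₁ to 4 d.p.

2.9522

Newton update: u ← u − f(u)/f'(u).
f'(u) = e^(u)
u_0 = 3.700000: f = 30.247304, f' = 40.447304 → u_1 = 3.700000 - (30.247304)/(40.447304) = 2.952180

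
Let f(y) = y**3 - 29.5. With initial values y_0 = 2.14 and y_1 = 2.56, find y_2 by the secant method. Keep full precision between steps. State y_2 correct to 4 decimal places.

f(y_0) = -19.699656, f(y_1) = -12.722784
y_2 = 2.560000 - (-12.722784)·(2.560000 - 2.140000)/(-12.722784 - (-19.699656)) = 3.325898; f(y_2) = 7.289731

3.3259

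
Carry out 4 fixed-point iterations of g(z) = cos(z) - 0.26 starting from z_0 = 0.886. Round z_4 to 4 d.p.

z_1 = g(0.886000) = 0.372515
z_2 = g(0.372515) = 0.671415
z_3 = g(0.671415) = 0.522942
z_4 = g(0.522942) = 0.606353

0.6064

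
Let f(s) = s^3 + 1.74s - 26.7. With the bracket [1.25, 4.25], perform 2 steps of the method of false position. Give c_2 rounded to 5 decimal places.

False-position update: c = (a·f(b) − b·f(a))/(f(b) − f(a)); replace the endpoint whose sign matches f(c).
f(1.250000) = -22.571875, f(4.250000) = 57.460625
step 1: c = 2.096102, f(c) = -13.843264 < 0 → new bracket [2.096102, 4.250000]
step 2: c = 2.514269, f(c) = -6.431092 < 0 → new bracket [2.514269, 4.250000]

2.51427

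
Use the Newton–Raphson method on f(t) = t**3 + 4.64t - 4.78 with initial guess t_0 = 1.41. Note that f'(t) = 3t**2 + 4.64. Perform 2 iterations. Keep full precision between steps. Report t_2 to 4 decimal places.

0.8858

t_0 = 1.410000: f = 4.565621, f' = 10.604300 → t_1 = 1.410000 - (4.565621)/(10.604300) = 0.979456
t_1 = 0.979456: f = 0.704299, f' = 7.518000 → t_2 = 0.979456 - (0.704299)/(7.518000) = 0.885774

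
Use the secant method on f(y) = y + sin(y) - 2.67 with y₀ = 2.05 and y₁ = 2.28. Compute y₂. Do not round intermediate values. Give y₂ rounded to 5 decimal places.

f(y_0) = 0.267362, f(y_1) = 0.368881
y_2 = 2.280000 - (0.368881)·(2.280000 - 2.050000)/(0.368881 - (0.267362)) = 1.444264; f(y_2) = -0.233731

1.44426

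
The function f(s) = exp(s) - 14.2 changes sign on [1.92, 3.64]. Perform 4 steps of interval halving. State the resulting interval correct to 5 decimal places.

f(1.920000) = -7.379042, f(3.640000) = 23.891837 (opposite signs)
step 1: m = 2.780000, f(m) = 1.919021 > 0 → root in [1.920000, 2.780000]
step 2: m = 2.350000, f(m) = -3.714430 < 0 → root in [2.350000, 2.780000]
step 3: m = 2.565000, f(m) = -1.199342 < 0 → root in [2.565000, 2.780000]
step 4: m = 2.672500, f(m) = 0.276114 > 0 → root in [2.565000, 2.672500]

[2.56500, 2.67250]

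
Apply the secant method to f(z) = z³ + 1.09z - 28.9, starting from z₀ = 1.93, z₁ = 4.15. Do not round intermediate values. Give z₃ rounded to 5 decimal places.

2.83075

Secant update: z_(k+1) = z_k − f(z_k)·(z_k − z_(k-1))/(f(z_k) − f(z_(k-1))).
f(z_0) = -19.607243, f(z_1) = 47.096875
z_2 = 4.150000 - (47.096875)·(4.150000 - 1.930000)/(47.096875 - (-19.607243)) = 2.582555; f(z_2) = -8.860440
z_3 = 2.582555 - (-8.860440)·(2.582555 - 4.150000)/(-8.860440 - (47.096875)) = 2.830748; f(z_3) = -3.131312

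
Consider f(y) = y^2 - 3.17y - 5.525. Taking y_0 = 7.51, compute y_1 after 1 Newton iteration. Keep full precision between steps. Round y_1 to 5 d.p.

5.22575

f'(y) = 2y - 3.17
y_0 = 7.510000: f = 27.068400, f' = 11.850000 → y_1 = 7.510000 - (27.068400)/(11.850000) = 5.225747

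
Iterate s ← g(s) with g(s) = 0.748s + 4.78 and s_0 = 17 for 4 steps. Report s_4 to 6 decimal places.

s_1 = g(17.000000) = 17.496000
s_2 = g(17.496000) = 17.867008
s_3 = g(17.867008) = 18.144522
s_4 = g(18.144522) = 18.352102

18.352102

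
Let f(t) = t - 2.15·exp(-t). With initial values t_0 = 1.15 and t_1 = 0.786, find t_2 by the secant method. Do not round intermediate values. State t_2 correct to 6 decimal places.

0.892347

Secant update: t_(k+1) = t_k − f(t_k)·(t_k − t_(k-1))/(f(t_k) − f(t_(k-1))).
f(t_0) = 0.469231, f(t_1) = -0.193677
t_2 = 0.786000 - (-0.193677)·(0.786000 - 1.150000)/(-0.193677 - (0.469231)) = 0.892347; f(t_2) = 0.011507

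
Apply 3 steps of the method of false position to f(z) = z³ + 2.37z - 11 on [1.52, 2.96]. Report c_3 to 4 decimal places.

1.8539

f(1.520000) = -3.885792, f(2.960000) = 21.949536
step 1: c = 1.736585, f(c) = -1.647228 < 0 → new bracket [1.736585, 2.960000]
step 2: c = 1.821988, f(c) = -0.633541 < 0 → new bracket [1.821988, 2.960000]
step 3: c = 1.853914, f(c) = -0.234330 < 0 → new bracket [1.853914, 2.960000]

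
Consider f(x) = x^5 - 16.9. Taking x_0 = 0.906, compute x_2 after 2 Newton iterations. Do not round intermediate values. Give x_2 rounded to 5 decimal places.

4.59618

f'(x) = 5x^4
x_0 = 0.906000: f = -16.289563, f' = 3.368859 → x_1 = 0.906000 - (-16.289563)/(3.368859) = 5.741336
x_1 = 5.741336: f = 6221.377874, f' = 5432.775726 → x_2 = 5.741336 - (6221.377874)/(5432.775726) = 4.596179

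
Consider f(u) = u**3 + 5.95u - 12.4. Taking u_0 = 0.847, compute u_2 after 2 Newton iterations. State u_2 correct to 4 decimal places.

1.5179

Newton update: u ← u − f(u)/f'(u).
f'(u) = 3u**2 + 5.95
u_0 = 0.847000: f = -6.752705, f' = 8.102227 → u_1 = 0.847000 - (-6.752705)/(8.102227) = 1.680438
u_1 = 1.680438: f = 2.343949, f' = 14.421616 → u_2 = 1.680438 - (2.343949)/(14.421616) = 1.517908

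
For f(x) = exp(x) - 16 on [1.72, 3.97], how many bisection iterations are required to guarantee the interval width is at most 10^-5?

Initial width b − a = 3.97 − 1.72 = 2.250000.
After n steps the width is (b−a)/2^n; need (b−a)/2^n ≤ 10^-5.
So n ≥ log₂(2.250000/10^-5) = log₂(225000.0000) ≈ 17.7796.
Hence n = 18.

18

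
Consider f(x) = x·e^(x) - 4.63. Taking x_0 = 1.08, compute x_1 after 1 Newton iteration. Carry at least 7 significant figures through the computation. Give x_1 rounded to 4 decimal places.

1.3167

f'(x) = (x + 1)·e^(x)
x_0 = 1.080000: f = -1.449746, f' = 6.124933 → x_1 = 1.080000 - (-1.449746)/(6.124933) = 1.316696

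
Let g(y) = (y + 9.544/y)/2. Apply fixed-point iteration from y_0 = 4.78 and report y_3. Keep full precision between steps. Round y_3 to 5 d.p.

3.08936

y_1 = g(4.780000) = 3.388326
y_2 = g(3.388326) = 3.102528
y_3 = g(3.102528) = 3.089365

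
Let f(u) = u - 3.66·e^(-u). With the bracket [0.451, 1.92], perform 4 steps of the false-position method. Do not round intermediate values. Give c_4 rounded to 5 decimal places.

1.15517

False-position update: c = (a·f(b) − b·f(a))/(f(b) − f(a)); replace the endpoint whose sign matches f(c).
f(0.451000) = -1.880386, f(1.920000) = 1.383419
step 1: c = 1.297340, f(c) = 0.297216 > 0 → new bracket [0.451000, 1.297340]
step 2: c = 1.181825, f(c) = 0.059235 > 0 → new bracket [0.451000, 1.181825]
step 3: c = 1.159506, f(c) = 0.011579 > 0 → new bracket [0.451000, 1.159506]
step 4: c = 1.155170, f(c) = 0.002255 > 0 → new bracket [0.451000, 1.155170]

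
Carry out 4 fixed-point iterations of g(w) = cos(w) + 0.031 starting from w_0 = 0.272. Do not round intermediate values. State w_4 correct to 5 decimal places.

0.67616

w_1 = g(0.272000) = 0.994236
w_2 = g(0.994236) = 0.576144
w_3 = g(0.576144) = 0.869570
w_4 = g(0.869570) = 0.676155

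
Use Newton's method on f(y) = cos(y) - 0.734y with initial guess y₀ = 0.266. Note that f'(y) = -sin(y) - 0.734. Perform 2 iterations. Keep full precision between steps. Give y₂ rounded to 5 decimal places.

y_0 = 0.266000: f = 0.769586, f' = -0.996874 → y_1 = 0.266000 - (0.769586)/(-0.996874) = 1.037999
y_1 = 1.037999: f = -0.253947, f' = -1.595390 → y_2 = 1.037999 - (-0.253947)/(-1.595390) = 0.878824

0.87882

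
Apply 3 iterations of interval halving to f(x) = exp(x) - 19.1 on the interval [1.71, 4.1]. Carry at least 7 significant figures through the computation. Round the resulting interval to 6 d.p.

f(1.710000) = -13.571039, f(4.100000) = 41.240288 (opposite signs)
step 1: m = 2.905000, f(m) = -0.834756 < 0 → root in [2.905000, 4.100000]
step 2: m = 3.502500, f(m) = 14.098344 > 0 → root in [2.905000, 3.502500]
step 3: m = 3.203750, f(m) = 5.524700 > 0 → root in [2.905000, 3.203750]

[2.905000, 3.203750]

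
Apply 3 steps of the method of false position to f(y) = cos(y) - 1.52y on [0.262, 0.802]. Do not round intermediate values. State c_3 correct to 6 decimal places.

f(0.262000) = 0.567634, f(0.802000) = -0.523769
step 1: c = 0.542852, f(c) = 0.031105 > 0 → new bracket [0.542852, 0.802000]
step 2: c = 0.557379, f(c) = 0.001429 > 0 → new bracket [0.557379, 0.802000]
step 3: c = 0.558044, f(c) = 0.000065 > 0 → new bracket [0.558044, 0.802000]

0.558044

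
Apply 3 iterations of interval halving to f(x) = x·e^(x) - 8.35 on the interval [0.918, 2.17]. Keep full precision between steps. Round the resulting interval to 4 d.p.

f(0.918000) = -6.051074, f(2.170000) = 10.655476 (opposite signs)
step 1: m = 1.544000, f(m) = -1.119006 < 0 → root in [1.544000, 2.170000]
step 2: m = 1.857000, f(m) = 3.543146 > 0 → root in [1.544000, 1.857000]
step 3: m = 1.700500, f(m) = 0.963103 > 0 → root in [1.544000, 1.700500]

[1.5440, 1.7005]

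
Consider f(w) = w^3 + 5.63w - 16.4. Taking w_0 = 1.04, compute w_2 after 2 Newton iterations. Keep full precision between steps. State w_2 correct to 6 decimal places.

f'(w) = 3w^2 + 5.63
w_0 = 1.040000: f = -9.419936, f' = 8.874800 → w_1 = 1.040000 - (-9.419936)/(8.874800) = 2.101425
w_1 = 2.101425: f = 4.710891, f' = 18.877963 → w_2 = 2.101425 - (4.710891)/(18.877963) = 1.851881

1.851881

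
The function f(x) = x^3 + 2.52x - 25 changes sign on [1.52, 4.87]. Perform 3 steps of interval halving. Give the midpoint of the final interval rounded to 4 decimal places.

f(1.520000) = -17.657792, f(4.870000) = 102.773703 (opposite signs)
step 1: m = 3.195000, f(m) = 15.666040 > 0 → root in [1.520000, 3.195000]
step 2: m = 2.357500, f(m) = -5.956572 < 0 → root in [2.357500, 3.195000]
step 3: m = 2.776250, f(m) = 3.394275 > 0 → root in [2.357500, 2.776250]
Midpoint of [2.357500, 2.776250] = 2.566875

2.5669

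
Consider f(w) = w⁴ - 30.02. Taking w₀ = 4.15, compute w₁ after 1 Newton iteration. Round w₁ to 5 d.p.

3.21750

f'(w) = 4w³
w_0 = 4.150000: f = 266.594506, f' = 285.893500 → w_1 = 4.150000 - (266.594506)/(285.893500) = 3.217504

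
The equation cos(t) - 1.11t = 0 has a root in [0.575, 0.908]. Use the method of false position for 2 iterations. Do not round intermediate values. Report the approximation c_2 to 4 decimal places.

f(0.575000) = 0.200942, f(0.908000) = -0.392556
step 1: c = 0.687745, f(c) = 0.009283 > 0 → new bracket [0.687745, 0.908000]
step 2: c = 0.692833, f(c) = 0.000395 > 0 → new bracket [0.692833, 0.908000]

0.6928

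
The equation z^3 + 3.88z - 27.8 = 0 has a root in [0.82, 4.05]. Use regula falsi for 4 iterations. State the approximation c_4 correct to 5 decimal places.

2.56346

f(0.820000) = -24.067032, f(4.050000) = 54.344125
step 1: c = 1.811396, f(c) = -14.828311 < 0 → new bracket [1.811396, 4.050000]
step 2: c = 2.291280, f(c) = -6.880703 < 0 → new bracket [2.291280, 4.050000]
step 3: c = 2.488932, f(c) = -2.724551 < 0 → new bracket [2.488932, 4.050000]
step 4: c = 2.563460, f(c) = -1.008443 < 0 → new bracket [2.563460, 4.050000]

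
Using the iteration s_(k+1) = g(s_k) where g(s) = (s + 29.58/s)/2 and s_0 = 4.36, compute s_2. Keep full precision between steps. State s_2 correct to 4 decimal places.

5.4403

s_1 = g(4.360000) = 5.572202
s_2 = g(5.572202) = 5.440348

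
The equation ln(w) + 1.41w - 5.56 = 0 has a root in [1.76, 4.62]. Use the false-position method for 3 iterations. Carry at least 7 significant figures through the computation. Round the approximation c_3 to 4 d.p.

3.1335

f(1.760000) = -2.513086, f(4.620000) = 2.484595
step 1: c = 3.198152, f(c) = 0.111968 > 0 → new bracket [1.760000, 3.198152]
step 2: c = 3.136810, f(c) = 0.006108 > 0 → new bracket [1.760000, 3.136810]
step 3: c = 3.133472, f(c) = 0.000336 > 0 → new bracket [1.760000, 3.133472]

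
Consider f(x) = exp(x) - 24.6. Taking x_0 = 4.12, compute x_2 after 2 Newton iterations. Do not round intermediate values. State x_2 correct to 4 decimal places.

Newton update: x ← x − f(x)/f'(x).
f'(x) = exp(x)
x_0 = 4.120000: f = 36.959242, f' = 61.559242 → x_1 = 4.120000 - (36.959242)/(61.559242) = 3.519615
x_1 = 3.519615: f = 9.171426, f' = 33.771426 → x_2 = 3.519615 - (9.171426)/(33.771426) = 3.248042

3.2480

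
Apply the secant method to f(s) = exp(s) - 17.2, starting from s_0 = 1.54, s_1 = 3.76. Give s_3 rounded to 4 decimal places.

f(s_0) = -12.535410, f(s_1) = 25.748426
s_2 = 3.760000 - (25.748426)·(3.760000 - 1.540000)/(25.748426 - (-12.535410)) = 2.266902; f(s_2) = -7.550536
s_3 = 2.266902 - (-7.550536)·(2.266902 - 3.760000)/(-7.550536 - (25.748426)) = 2.605462; f(s_3) = -3.662521

2.6055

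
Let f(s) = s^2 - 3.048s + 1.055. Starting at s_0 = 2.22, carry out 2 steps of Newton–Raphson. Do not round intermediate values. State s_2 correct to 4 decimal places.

Newton update: s ← s − f(s)/f'(s).
f'(s) = 2s - 3.048
s_0 = 2.220000: f = -0.783160, f' = 1.392000 → s_1 = 2.220000 - (-0.783160)/(1.392000) = 2.782615
s_1 = 2.782615: f = 0.316536, f' = 2.517230 → s_2 = 2.782615 - (0.316536)/(2.517230) = 2.656867

2.6569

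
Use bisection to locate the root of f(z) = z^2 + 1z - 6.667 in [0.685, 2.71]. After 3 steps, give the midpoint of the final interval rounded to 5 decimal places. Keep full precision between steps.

2.07719

f(0.685000) = -5.512775, f(2.710000) = 3.387100 (opposite signs)
step 1: m = 1.697500, f(m) = -2.087994 < 0 → root in [1.697500, 2.710000]
step 2: m = 2.203750, f(m) = 0.393264 > 0 → root in [1.697500, 2.203750]
step 3: m = 1.950625, f(m) = -0.911437 < 0 → root in [1.950625, 2.203750]
Midpoint of [1.950625, 2.203750] = 2.077187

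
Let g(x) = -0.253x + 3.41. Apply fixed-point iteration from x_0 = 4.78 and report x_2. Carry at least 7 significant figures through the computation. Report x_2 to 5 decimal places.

x_1 = g(4.780000) = 2.200660
x_2 = g(2.200660) = 2.853233

2.85323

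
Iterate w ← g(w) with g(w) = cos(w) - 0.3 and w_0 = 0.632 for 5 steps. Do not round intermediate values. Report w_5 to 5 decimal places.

0.54836

w_1 = g(0.632000) = 0.506848
w_2 = g(0.506848) = 0.574279
w_3 = g(0.574279) = 0.539584
w_4 = g(0.539584) = 0.557922
w_5 = g(0.557922) = 0.548357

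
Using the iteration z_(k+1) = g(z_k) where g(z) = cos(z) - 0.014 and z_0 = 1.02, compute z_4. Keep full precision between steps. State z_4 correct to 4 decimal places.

0.7886

z_1 = g(1.020000) = 0.509366
z_2 = g(0.509366) = 0.859054
z_3 = g(0.859054) = 0.639154
z_4 = g(0.639154) = 0.788601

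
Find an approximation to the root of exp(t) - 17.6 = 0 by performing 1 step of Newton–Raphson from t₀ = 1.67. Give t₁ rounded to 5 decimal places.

3.98315

Newton update: t ← t − f(t)/f'(t).
f'(t) = exp(t)
t_0 = 1.670000: f = -12.287832, f' = 5.312168 → t_1 = 1.670000 - (-12.287832)/(5.312168) = 3.983148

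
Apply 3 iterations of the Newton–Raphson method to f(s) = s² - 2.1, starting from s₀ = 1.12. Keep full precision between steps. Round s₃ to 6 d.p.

Newton update: s ← s − f(s)/f'(s).
f'(s) = 2s
s_0 = 1.120000: f = -0.845600, f' = 2.240000 → s_1 = 1.120000 - (-0.845600)/(2.240000) = 1.497500
s_1 = 1.497500: f = 0.142506, f' = 2.995000 → s_2 = 1.497500 - (0.142506)/(2.995000) = 1.449919
s_2 = 1.449919: f = 0.002264, f' = 2.899837 → s_3 = 1.449919 - (0.002264)/(2.899837) = 1.449138

1.449138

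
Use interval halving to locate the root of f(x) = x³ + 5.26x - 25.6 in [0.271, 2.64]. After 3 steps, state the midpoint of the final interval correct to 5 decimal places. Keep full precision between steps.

2.49194

f(0.271000) = -24.154637, f(2.640000) = 6.686144 (opposite signs)
step 1: m = 1.455500, f(m) = -14.860622 < 0 → root in [1.455500, 2.640000]
step 2: m = 2.047750, f(m) = -6.242046 < 0 → root in [2.047750, 2.640000]
step 3: m = 2.343875, f(m) = -0.394554 < 0 → root in [2.343875, 2.640000]
Midpoint of [2.343875, 2.640000] = 2.491938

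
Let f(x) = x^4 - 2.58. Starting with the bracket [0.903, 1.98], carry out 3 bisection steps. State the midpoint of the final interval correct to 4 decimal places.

1.2396

f(0.903000) = -1.915108, f(1.980000) = 12.789536 (opposite signs)
step 1: m = 1.441500, f(m) = 1.737761 > 0 → root in [0.903000, 1.441500]
step 2: m = 1.172250, f(m) = -0.691657 < 0 → root in [1.172250, 1.441500]
step 3: m = 1.306875, f(m) = 0.336998 > 0 → root in [1.172250, 1.306875]
Midpoint of [1.172250, 1.306875] = 1.239562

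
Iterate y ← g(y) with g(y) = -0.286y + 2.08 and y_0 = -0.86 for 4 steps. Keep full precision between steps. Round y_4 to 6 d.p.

y_1 = g(-0.860000) = 2.325960
y_2 = g(2.325960) = 1.414775
y_3 = g(1.414775) = 1.675374
y_4 = g(1.675374) = 1.600843

1.600843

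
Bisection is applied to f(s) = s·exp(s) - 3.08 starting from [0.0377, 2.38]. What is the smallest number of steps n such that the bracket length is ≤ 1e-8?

28

Initial width b − a = 2.38 − 0.0377 = 2.342300.
After n steps the width is (b−a)/2^n; need (b−a)/2^n ≤ 1e-8.
So n ≥ log₂(2.342300/1e-8) = log₂(234230000.0000) ≈ 27.8034.
Hence n = 28.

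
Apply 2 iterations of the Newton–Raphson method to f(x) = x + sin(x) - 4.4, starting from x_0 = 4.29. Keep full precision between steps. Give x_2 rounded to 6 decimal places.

f'(x) = 1 + cos(x)
x_0 = 4.290000: f = -1.022112, f' = 0.590059 → x_1 = 4.290000 - (-1.022112)/(0.590059) = 6.022219
x_1 = 6.022219: f = 1.364205, f' = 1.966141 → x_2 = 6.022219 - (1.364205)/(1.966141) = 5.328370

5.328370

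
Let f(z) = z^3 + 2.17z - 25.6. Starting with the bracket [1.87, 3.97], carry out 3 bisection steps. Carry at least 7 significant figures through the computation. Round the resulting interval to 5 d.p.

f(1.870000) = -15.002897, f(3.970000) = 45.585673 (opposite signs)
step 1: m = 2.920000, f(m) = 5.633488 > 0 → root in [1.870000, 2.920000]
step 2: m = 2.395000, f(m) = -6.665070 < 0 → root in [2.395000, 2.920000]
step 3: m = 2.657500, f(m) = -1.065146 < 0 → root in [2.657500, 2.920000]

[2.65750, 2.92000]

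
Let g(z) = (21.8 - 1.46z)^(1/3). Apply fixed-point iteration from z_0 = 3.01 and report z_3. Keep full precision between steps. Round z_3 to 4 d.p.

2.6194

z_1 = g(3.010000) = 2.591560
z_2 = g(2.591560) = 2.621533
z_3 = g(2.621533) = 2.619409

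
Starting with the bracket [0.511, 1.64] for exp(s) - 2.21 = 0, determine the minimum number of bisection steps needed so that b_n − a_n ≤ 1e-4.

Initial width b − a = 1.64 − 0.511 = 1.129000.
After n steps the width is (b−a)/2^n; need (b−a)/2^n ≤ 1e-4.
So n ≥ log₂(1.129000/1e-4) = log₂(11290.0000) ≈ 13.4628.
Hence n = 14.

14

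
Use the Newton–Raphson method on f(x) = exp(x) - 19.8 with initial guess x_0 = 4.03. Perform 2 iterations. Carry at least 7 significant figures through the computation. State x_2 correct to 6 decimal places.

f'(x) = exp(x)
x_0 = 4.030000: f = 36.460911, f' = 56.260911 → x_1 = 4.030000 - (36.460911)/(56.260911) = 3.381932
x_1 = 3.381932: f = 9.627562, f' = 29.427562 → x_2 = 3.381932 - (9.627562)/(29.427562) = 3.054770

3.054770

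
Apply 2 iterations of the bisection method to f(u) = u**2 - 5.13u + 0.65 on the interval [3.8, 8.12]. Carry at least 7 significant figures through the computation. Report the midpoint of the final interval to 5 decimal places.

5.42000

f(3.800000) = -4.404000, f(8.120000) = 24.928800 (opposite signs)
step 1: m = 5.960000, f(m) = 5.596800 > 0 → root in [3.800000, 5.960000]
step 2: m = 4.880000, f(m) = -0.570000 < 0 → root in [4.880000, 5.960000]
Midpoint of [4.880000, 5.960000] = 5.420000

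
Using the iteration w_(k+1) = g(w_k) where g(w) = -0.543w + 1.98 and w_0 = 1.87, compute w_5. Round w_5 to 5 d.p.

w_1 = g(1.870000) = 0.964590
w_2 = g(0.964590) = 1.456228
w_3 = g(1.456228) = 1.189268
w_4 = g(1.189268) = 1.334227
w_5 = g(1.334227) = 1.255515

1.25551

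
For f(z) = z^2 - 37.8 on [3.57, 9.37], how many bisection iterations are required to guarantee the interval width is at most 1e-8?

Initial width b − a = 9.37 − 3.57 = 5.800000.
After n steps the width is (b−a)/2^n; need (b−a)/2^n ≤ 1e-8.
So n ≥ log₂(5.800000/1e-8) = log₂(580000000.0000) ≈ 29.1115.
Hence n = 30.

30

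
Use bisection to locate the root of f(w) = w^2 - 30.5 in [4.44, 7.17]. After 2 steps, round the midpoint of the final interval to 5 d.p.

f(4.440000) = -10.786400, f(7.170000) = 20.908900 (opposite signs)
step 1: m = 5.805000, f(m) = 3.198025 > 0 → root in [4.440000, 5.805000]
step 2: m = 5.122500, f(m) = -4.259994 < 0 → root in [5.122500, 5.805000]
Midpoint of [5.122500, 5.805000] = 5.463750

5.46375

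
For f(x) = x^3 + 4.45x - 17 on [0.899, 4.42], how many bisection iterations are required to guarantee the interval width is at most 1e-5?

Initial width b − a = 4.42 − 0.899 = 3.521000.
After n steps the width is (b−a)/2^n; need (b−a)/2^n ≤ 1e-5.
So n ≥ log₂(3.521000/1e-5) = log₂(352100.0000) ≈ 18.4256.
Hence n = 19.

19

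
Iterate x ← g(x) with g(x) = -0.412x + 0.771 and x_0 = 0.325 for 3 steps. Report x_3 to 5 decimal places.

x_1 = g(0.325000) = 0.637100
x_2 = g(0.637100) = 0.508515
x_3 = g(0.508515) = 0.561492

0.56149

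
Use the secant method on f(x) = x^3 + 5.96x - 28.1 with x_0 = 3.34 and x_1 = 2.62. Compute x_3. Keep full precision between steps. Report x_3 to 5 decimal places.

2.40227

f(x_0) = 29.066104, f(x_1) = 5.499928
x_2 = 2.620000 - (5.499928)·(2.620000 - 3.340000)/(5.499928 - (29.066104)) = 2.451965; f(x_2) = 1.255244
x_3 = 2.451965 - (1.255244)·(2.451965 - 2.620000)/(1.255244 - (5.499928)) = 2.402273; f(x_3) = 0.080865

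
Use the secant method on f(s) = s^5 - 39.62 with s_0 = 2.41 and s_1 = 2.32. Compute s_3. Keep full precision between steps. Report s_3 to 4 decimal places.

f(s_0) = 41.679002, f(s_1) = 27.590933
s_2 = 2.320000 - (27.590933)·(2.320000 - 2.410000)/(27.590933 - (41.679002)) = 2.143739; f(s_2) = 5.655061
s_3 = 2.143739 - (5.655061)·(2.143739 - 2.320000)/(5.655061 - (27.590933)) = 2.098298; f(s_3) = 1.055808

2.0983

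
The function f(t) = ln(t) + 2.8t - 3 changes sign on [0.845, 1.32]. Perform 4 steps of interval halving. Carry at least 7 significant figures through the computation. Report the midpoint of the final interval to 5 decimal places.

f(0.845000) = -0.802419, f(1.320000) = 0.973632 (opposite signs)
step 1: m = 1.082500, f(m) = 0.110273 > 0 → root in [0.845000, 1.082500]
step 2: m = 0.963750, f(m) = -0.338423 < 0 → root in [0.963750, 1.082500]
step 3: m = 1.023125, f(m) = -0.112388 < 0 → root in [1.023125, 1.082500]
step 4: m = 1.052812, f(m) = -0.000660 < 0 → root in [1.052812, 1.082500]
Midpoint of [1.052812, 1.082500] = 1.067656

1.06766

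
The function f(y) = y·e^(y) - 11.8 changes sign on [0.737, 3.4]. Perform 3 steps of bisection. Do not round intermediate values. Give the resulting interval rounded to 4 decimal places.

f(0.737000) = -10.259923, f(3.400000) = 90.077940 (opposite signs)
step 1: m = 2.068500, f(m) = 4.567926 > 0 → root in [0.737000, 2.068500]
step 2: m = 1.402750, f(m) = -6.095904 < 0 → root in [1.402750, 2.068500]
step 3: m = 1.735625, f(m) = -1.954716 < 0 → root in [1.735625, 2.068500]

[1.7356, 2.0685]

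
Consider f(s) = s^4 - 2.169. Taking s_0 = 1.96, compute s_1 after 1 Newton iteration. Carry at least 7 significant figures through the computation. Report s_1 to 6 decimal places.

f'(s) = 4s^3
s_0 = 1.960000: f = 12.588891, f' = 30.118144 → s_1 = 1.960000 - (12.588891)/(30.118144) = 1.542016

1.542016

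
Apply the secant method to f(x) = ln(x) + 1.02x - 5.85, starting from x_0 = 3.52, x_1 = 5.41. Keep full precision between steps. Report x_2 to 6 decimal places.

4.322580

f(x_0) = -1.001139, f(x_1) = 1.356449
x_2 = 5.410000 - (1.356449)·(5.410000 - 3.520000)/(1.356449 - (-1.001139)) = 4.322580; f(x_2) = 0.022884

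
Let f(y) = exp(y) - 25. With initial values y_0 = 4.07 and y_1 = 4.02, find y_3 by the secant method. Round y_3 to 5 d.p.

3.30749

Secant update: y_(k+1) = y_k − f(y_k)·(y_k − y_(k-1))/(f(y_k) − f(y_(k-1))).
f(y_0) = 33.556963, f(y_1) = 30.701106
y_2 = 4.020000 - (30.701106)·(4.020000 - 4.070000)/(30.701106 - (33.556963)) = 3.482489; f(y_2) = 7.540605
y_3 = 3.482489 - (7.540605)·(3.482489 - 4.020000)/(7.540605 - (30.701106)) = 3.307486; f(y_3) = 2.316353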